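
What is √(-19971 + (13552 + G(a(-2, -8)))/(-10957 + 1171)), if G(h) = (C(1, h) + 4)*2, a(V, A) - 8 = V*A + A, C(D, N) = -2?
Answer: I*√478167842733/4893 ≈ 141.32*I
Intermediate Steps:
a(V, A) = 8 + A + A*V (a(V, A) = 8 + (V*A + A) = 8 + (A*V + A) = 8 + (A + A*V) = 8 + A + A*V)
G(h) = 4 (G(h) = (-2 + 4)*2 = 2*2 = 4)
√(-19971 + (13552 + G(a(-2, -8)))/(-10957 + 1171)) = √(-19971 + (13552 + 4)/(-10957 + 1171)) = √(-19971 + 13556/(-9786)) = √(-19971 + 13556*(-1/9786)) = √(-19971 - 6778/4893) = √(-97724881/4893) = I*√478167842733/4893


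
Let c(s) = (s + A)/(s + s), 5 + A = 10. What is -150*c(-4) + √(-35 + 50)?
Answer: 75/4 + √15 ≈ 22.623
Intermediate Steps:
A = 5 (A = -5 + 10 = 5)
c(s) = (5 + s)/(2*s) (c(s) = (s + 5)/(s + s) = (5 + s)/((2*s)) = (5 + s)*(1/(2*s)) = (5 + s)/(2*s))
-150*c(-4) + √(-35 + 50) = -75*(5 - 4)/(-4) + √(-35 + 50) = -75*(-1)/4 + √15 = -150*(-⅛) + √15 = 75/4 + √15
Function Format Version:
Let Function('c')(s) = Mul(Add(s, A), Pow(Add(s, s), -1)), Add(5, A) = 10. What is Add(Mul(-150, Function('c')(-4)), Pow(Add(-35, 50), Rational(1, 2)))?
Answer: Add(Rational(75, 4), Pow(15, Rational(1, 2))) ≈ 22.623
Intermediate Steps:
A = 5 (A = Add(-5, 10) = 5)
Function('c')(s) = Mul(Rational(1, 2), Pow(s, -1), Add(5, s)) (Function('c')(s) = Mul(Add(s, 5), Pow(Add(s, s), -1)) = Mul(Add(5, s), Pow(Mul(2, s), -1)) = Mul(Add(5, s), Mul(Rational(1, 2), Pow(s, -1))) = Mul(Rational(1, 2), Pow(s, -1), Add(5, s)))
Add(Mul(-150, Function('c')(-4)), Pow(Add(-35, 50), Rational(1, 2))) = Add(Mul(-150, Mul(Rational(1, 2), Pow(-4, -1), Add(5, -4))), Pow(Add(-35, 50), Rational(1, 2))) = Add(Mul(-150, Mul(Rational(1, 2), Rational(-1, 4), 1)), Pow(15, Rational(1, 2))) = Add(Mul(-150, Rational(-1, 8)), Pow(15, Rational(1, 2))) = Add(Rational(75, 4), Pow(15, Rational(1, 2)))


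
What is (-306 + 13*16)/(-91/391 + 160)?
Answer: -38318/62469 ≈ -0.61339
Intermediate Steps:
(-306 + 13*16)/(-91/391 + 160) = (-306 + 208)/(-91*1/391 + 160) = -98/(-91/391 + 160) = -98/62469/391 = -98*391/62469 = -38318/62469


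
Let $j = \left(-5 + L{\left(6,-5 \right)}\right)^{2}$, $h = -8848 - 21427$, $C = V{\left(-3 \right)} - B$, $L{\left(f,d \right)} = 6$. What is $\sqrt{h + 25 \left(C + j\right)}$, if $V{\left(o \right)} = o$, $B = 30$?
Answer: $5 i \sqrt{1243} \approx 176.28 i$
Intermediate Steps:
$C = -33$ ($C = -3 - 30 = -33$)
$h = -30275$ ($h = -8848 - 21427 = -30275$)
$j = 1$ ($j = \left(-5 + 6\right)^{2} = 1^{2} = 1$)
$\sqrt{h + 25 \left(C + j\right)} = \sqrt{-30275 + 25 \left(-33 + 1\right)} = \sqrt{-30275 + 25 \left(-32\right)} = \sqrt{-30275 - 800} = \sqrt{-31075} = 5 i \sqrt{1243}$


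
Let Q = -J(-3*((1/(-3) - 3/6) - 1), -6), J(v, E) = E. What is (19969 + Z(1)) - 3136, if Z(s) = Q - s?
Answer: 16838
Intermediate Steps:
Q = 6 (Q = -1*(-6) = 6)
Z(s) = 6 - s
(19969 + Z(1)) - 3136 = (19969 + (6 - 1*1)) - 3136 = (19969 + (6 - 1)) - 3136 = (19969 + 5) - 3136 = 19974 - 3136 = 16838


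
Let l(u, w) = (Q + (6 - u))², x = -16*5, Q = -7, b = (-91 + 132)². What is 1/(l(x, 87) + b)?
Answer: 1/7922 ≈ 0.00012623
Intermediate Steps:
b = 1681 (b = 41² = 1681)
x = -80
l(u, w) = (-1 - u)² (l(u, w) = (-7 + (6 - u))² = (-1 - u)²)
1/(l(x, 87) + b) = 1/((1 - 80)² + 1681) = 1/((-79)² + 1681) = 1/(6241 + 1681) = 1/7922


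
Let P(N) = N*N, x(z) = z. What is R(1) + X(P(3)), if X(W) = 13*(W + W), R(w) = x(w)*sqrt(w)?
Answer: 235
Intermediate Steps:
R(w) = w**(3/2) (R(w) = w*sqrt(w) = w**(3/2))
P(N) = N**2
X(W) = 26*W (X(W) = 13*(2*W) = 26*W)
R(1) + X(P(3)) = 1**(3/2) + 26*3**2 = 1 + 26*9 = 1 + 234 = 235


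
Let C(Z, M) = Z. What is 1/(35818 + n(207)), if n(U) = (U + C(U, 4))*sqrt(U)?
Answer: 17909/623725076 - 621*sqrt(23)/623725076 ≈ 2.3938e-5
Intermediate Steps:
n(U) = 2*U**(3/2) (n(U) = (U + U)*sqrt(U) = (2*U)*sqrt(U) = 2*U**(3/2))
1/(35818 + n(207)) = 1/(35818 + 2*207**(3/2)) = 1/(35818 + 2*(621*sqrt(23))) = 1/(35818 + 1242*sqrt(23))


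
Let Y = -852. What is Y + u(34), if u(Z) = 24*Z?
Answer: -36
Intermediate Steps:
Y + u(34) = -852 + 24*34 = -852 + 816 = -36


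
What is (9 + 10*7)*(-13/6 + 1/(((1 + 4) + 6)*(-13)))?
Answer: -147335/858 ≈ -171.72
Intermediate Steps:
(9 + 10*7)*(-13/6 + 1/(((1 + 4) + 6)*(-13))) = (9 + 70)*(-13*1/6 - 1/13/(5 + 6)) = 79*(-13/6 - 1/13/11) = 79*(-13/6 + (1/11)*(-1/13)) = 79*(-13/6 - 1/143) = 79*(-1865/858) = -147335/858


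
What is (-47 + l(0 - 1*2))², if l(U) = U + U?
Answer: 2601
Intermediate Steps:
l(U) = 2*U
(-47 + l(0 - 1*2))² = (-47 + 2*(0 - 1*2))² = (-47 + 2*(0 - 2))² = (-47 + 2*(-2))² = (-47 - 4)² = (-51)² = 2601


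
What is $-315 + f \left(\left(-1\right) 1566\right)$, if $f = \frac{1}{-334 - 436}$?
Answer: $- \frac{120492}{385} \approx -312.97$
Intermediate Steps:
$f = - \frac{1}{770}$ ($f = \frac{1}{-770} = - \frac{1}{770} \approx -0.0012987$)
$-315 + f \left(\left(-1\right) 1566\right) = -315 - \frac{\left(-1\right) 1566}{770} = -315 - - \frac{783}{385} = -315 + \frac{783}{385} = - \frac{120492}{385}$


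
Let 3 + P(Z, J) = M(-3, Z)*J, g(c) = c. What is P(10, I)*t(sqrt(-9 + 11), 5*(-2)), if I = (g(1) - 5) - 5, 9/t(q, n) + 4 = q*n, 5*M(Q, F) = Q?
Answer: 54/115 - 27*sqrt(2)/23 ≈ -1.1906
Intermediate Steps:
M(Q, F) = Q/5
t(q, n) = 9/(-4 + n*q) (t(q, n) = 9/(-4 + q*n) = 9/(-4 + n*q))
I = -9 (I = (1 - 5) - 5 = -4 - 5 = -9)
P(Z, J) = -3 - 3*J/5 (P(Z, J) = -3 + ((1/5)*(-3))*J = -3 - 3*J/5)
P(10, I)*t(sqrt(-9 + 11), 5*(-2)) = (-3 - 3/5*(-9))*(9/(-4 + (5*(-2))*sqrt(-9 + 11))) = (-3 + 27/5)*(9/(-4 - 10*sqrt(2))) = 12*(9/(-4 - 10*sqrt(2)))/5 = 108/(5*(-4 - 10*sqrt(2)))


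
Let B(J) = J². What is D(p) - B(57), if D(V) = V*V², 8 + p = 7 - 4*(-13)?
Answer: 129402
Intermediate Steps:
p = 51 (p = -8 + (7 - 4*(-13)) = -8 + (7 + 52) = -8 + 59 = 51)
D(V) = V³
D(p) - B(57) = 51³ - 1*57² = 132651 - 1*3249 = 132651 - 3249 = 129402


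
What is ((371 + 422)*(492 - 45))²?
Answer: 125649689841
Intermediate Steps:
((371 + 422)*(492 - 45))² = (793*447)² = 354471² = 125649689841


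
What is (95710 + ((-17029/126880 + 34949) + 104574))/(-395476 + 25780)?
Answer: -29846346011/46907028480 ≈ -0.63629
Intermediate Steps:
(95710 + ((-17029/126880 + 34949) + 104574))/(-395476 + 25780) = (95710 + ((-17029*1/126880 + 34949) + 104574))/(-369696) = (95710 + ((-17029/126880 + 34949) + 104574))*(-1/369696) = (95710 + (4434312091/126880 + 104574))*(-1/369696) = (95710 + 17702661211/126880)*(-1/369696) = (29846346011/126880)*(-1/369696) = -29846346011/46907028480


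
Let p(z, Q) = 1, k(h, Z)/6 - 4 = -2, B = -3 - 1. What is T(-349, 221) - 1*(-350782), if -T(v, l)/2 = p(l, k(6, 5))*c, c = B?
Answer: 350790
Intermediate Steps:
B = -4
k(h, Z) = 12 (k(h, Z) = 24 + 6*(-2) = 24 - 12 = 12)
c = -4
T(v, l) = 8 (T(v, l) = -2*(-4) = 8)
T(-349, 221) - 1*(-350782) = 8 - 1*(-350782) = 8 + 350782 = 350790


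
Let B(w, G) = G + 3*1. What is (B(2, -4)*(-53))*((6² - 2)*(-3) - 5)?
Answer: -5671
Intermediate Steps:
B(w, G) = 3 + G (B(w, G) = G + 3 = 3 + G)
(B(2, -4)*(-53))*((6² - 2)*(-3) - 5) = ((3 - 4)*(-53))*((6² - 2)*(-3) - 5) = (-1*(-53))*((36 - 2)*(-3) - 5) = 53*(34*(-3) - 5) = 53*(-102 - 5) = 53*(-107) = -5671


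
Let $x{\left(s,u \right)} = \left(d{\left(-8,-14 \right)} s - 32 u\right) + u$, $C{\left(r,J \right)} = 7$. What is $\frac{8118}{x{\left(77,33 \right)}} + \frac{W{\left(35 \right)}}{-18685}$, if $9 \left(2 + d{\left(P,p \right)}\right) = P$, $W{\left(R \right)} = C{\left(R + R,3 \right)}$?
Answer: $- \frac{124112903}{19040015} \approx -6.5185$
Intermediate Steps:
$W{\left(R \right)} = 7$
$d{\left(P,p \right)} = -2 + \frac{P}{9}$
$x{\left(s,u \right)} = - 31 u - \frac{26 s}{9}$ ($x{\left(s,u \right)} = \left(\left(-2 + \frac{1}{9} \left(-8\right)\right) s - 32 u\right) + u = \left(\left(-2 - \frac{8}{9}\right) s - 32 u\right) + u = \left(- \frac{26 s}{9} - 32 u\right) + u = \left(- 32 u - \frac{26 s}{9}\right) + u = - 31 u - \frac{26 s}{9}$)
$\frac{8118}{x{\left(77,33 \right)}} + \frac{W{\left(35 \right)}}{-18685} = \frac{8118}{\left(-31\right) 33 - \frac{2002}{9}} + \frac{7}{-18685} = \frac{8118}{-1023 - \frac{2002}{9}} + 7 \left(- \frac{1}{18685}\right) = \frac{8118}{- \frac{11209}{9}} - \frac{7}{18685} = 8118 \left(- \frac{9}{11209}\right) - \frac{7}{18685} = - \frac{6642}{1019} - \frac{7}{18685} = - \frac{124112903}{19040015}$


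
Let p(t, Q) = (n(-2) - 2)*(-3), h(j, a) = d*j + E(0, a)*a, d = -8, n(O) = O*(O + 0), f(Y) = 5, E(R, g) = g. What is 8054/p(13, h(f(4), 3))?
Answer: -4027/3 ≈ -1342.3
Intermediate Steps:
n(O) = O**2 (n(O) = O*O = O**2)
h(j, a) = a**2 - 8*j (h(j, a) = -8*j + a*a = -8*j + a**2 = a**2 - 8*j)
p(t, Q) = -6 (p(t, Q) = ((-2)**2 - 2)*(-3) = (4 - 2)*(-3) = 2*(-3) = -6)
8054/p(13, h(f(4), 3)) = 8054/(-6) = 8054*(-1/6) = -4027/3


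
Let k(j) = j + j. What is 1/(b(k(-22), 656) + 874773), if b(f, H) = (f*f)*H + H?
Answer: 1/2145445 ≈ 4.6610e-7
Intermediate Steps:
k(j) = 2*j
b(f, H) = H + H*f² (b(f, H) = f²*H + H = H*f² + H = H + H*f²)
1/(b(k(-22), 656) + 874773) = 1/(656*(1 + (2*(-22))²) + 874773) = 1/(656*(1 + (-44)²) + 874773) = 1/(656*(1 + 1936) + 874773) = 1/(656*1937 + 874773) = 1/(1270672 + 874773) = 1/2145445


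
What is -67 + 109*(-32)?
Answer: -3555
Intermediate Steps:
-67 + 109*(-32) = -67 - 3488 = -3555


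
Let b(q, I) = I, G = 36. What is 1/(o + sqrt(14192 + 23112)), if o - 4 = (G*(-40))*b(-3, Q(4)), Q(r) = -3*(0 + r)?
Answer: 4321/74674838 - sqrt(9326)/149349676 ≈ 5.7218e-5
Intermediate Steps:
Q(r) = -3*r
o = 17284 (o = 4 + (36*(-40))*(-3*4) = 4 - 1440*(-12) = 4 + 17280 = 17284)
1/(o + sqrt(14192 + 23112)) = 1/(17284 + sqrt(14192 + 23112)) = 1/(17284 + sqrt(37304)) = 1/(17284 + 2*sqrt(9326))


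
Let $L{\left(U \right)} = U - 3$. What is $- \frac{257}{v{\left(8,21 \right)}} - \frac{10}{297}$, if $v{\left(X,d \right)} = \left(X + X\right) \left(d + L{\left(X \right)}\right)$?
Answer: $- \frac{80489}{123552} \approx -0.65146$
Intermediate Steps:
$L{\left(U \right)} = -3 + U$
$v{\left(X,d \right)} = 2 X \left(-3 + X + d\right)$ ($v{\left(X,d \right)} = \left(X + X\right) \left(d + \left(-3 + X\right)\right) = 2 X \left(-3 + X + d\right)$)
$- \frac{257}{v{\left(8,21 \right)}} - \frac{10}{297} = - \frac{257}{2 \cdot 8 \left(-3 + 8 + 21\right)} - \frac{10}{297} = - \frac{257}{2 \cdot 8 \cdot 26} - \frac{10}{297} = - \frac{257}{416} - \frac{10}{297} = - \frac{80489}{123552}$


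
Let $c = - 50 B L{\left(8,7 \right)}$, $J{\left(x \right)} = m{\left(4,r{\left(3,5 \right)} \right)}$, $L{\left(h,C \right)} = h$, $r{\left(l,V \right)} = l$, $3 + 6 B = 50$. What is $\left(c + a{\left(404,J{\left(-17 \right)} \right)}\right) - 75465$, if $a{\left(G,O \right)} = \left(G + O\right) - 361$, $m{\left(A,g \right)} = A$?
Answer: $- \frac{235654}{3} \approx -78551.0$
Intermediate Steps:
$B = \frac{47}{6}$ ($B = - \frac{1}{2} + \frac{1}{6} \cdot 50 = - \frac{1}{2} + \frac{25}{3} = \frac{47}{6} \approx 7.8333$)
$J{\left(x \right)} = 4$
$a{\left(G,O \right)} = -361 + G + O$
$c = - \frac{9400}{3}$ ($c = \left(-50\right) \frac{47}{6} \cdot 8 = \left(- \frac{1175}{3}\right) 8 = - \frac{9400}{3} \approx -3133.3$)
$\left(c + a{\left(404,J{\left(-17 \right)} \right)}\right) - 75465 = \left(- \frac{9400}{3} + \left(-361 + 404 + 4\right)\right) - 75465 = \left(- \frac{9400}{3} + 47\right) - 75465 = - \frac{9259}{3} - 75465 = - \frac{235654}{3}$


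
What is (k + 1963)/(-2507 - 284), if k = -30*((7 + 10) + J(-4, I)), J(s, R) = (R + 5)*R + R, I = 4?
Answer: -253/2791 ≈ -0.090649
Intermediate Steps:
J(s, R) = R + R*(5 + R) (J(s, R) = (5 + R)*R + R = R*(5 + R) + R = R + R*(5 + R))
k = -1710 (k = -30*((7 + 10) + 4*(6 + 4)) = -30*(17 + 4*10) = -30*(17 + 40) = -30*57 = -1710)
(k + 1963)/(-2507 - 284) = (-1710 + 1963)/(-2507 - 284) = 253/(-2791) = 253*(-1/2791) = -253/2791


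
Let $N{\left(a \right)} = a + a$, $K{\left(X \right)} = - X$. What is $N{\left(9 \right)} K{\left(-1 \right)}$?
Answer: $18$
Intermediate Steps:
$N{\left(a \right)} = 2 a$
$N{\left(9 \right)} K{\left(-1 \right)} = 2 \cdot 9 \left(\left(-1\right) \left(-1\right)\right) = 18 \cdot 1 = 18$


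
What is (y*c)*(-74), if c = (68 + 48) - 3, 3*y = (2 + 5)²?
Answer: -409738/3 ≈ -1.3658e+5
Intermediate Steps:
y = 49/3 (y = (2 + 5)²/3 = (⅓)*7² = (⅓)*49 = 49/3 ≈ 16.333)
c = 113 (c = 116 - 3 = 113)
(y*c)*(-74) = ((49/3)*113)*(-74) = (5537/3)*(-74) = -409738/3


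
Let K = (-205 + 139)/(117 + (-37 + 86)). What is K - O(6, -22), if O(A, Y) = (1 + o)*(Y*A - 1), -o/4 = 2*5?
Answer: -430554/83 ≈ -5187.4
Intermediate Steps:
o = -40 (o = -8*5 = -4*10 = -40)
O(A, Y) = 39 - 39*A*Y (O(A, Y) = (1 - 40)*(Y*A - 1) = -39*(A*Y - 1) = -39*(-1 + A*Y) = 39 - 39*A*Y)
K = -33/83 (K = -66/(117 + 49) = -66/166 = -66*1/166 = -33/83 ≈ -0.39759)
K - O(6, -22) = -33/83 - (39 - 39*6*(-22)) = -33/83 - (39 + 5148) = -33/83 - 1*5187 = -33/83 - 5187 = -430554/83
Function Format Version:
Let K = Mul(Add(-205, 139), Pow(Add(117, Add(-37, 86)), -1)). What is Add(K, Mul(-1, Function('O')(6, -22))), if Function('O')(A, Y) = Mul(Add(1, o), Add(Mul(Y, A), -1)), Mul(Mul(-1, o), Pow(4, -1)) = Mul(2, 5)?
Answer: Rational(-430554, 83) ≈ -5187.4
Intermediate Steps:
o = -40 (o = Mul(-4, Mul(2, 5)) = Mul(-4, 10) = -40)
Function('O')(A, Y) = Add(39, Mul(-39, A, Y)) (Function('O')(A, Y) = Mul(Add(1, -40), Add(Mul(Y, A), -1)) = Mul(-39, Add(Mul(A, Y), -1)) = Mul(-39, Add(-1, Mul(A, Y))) = Add(39, Mul(-39, A, Y)))
K = Rational(-33, 83) (K = Mul(-66, Pow(Add(117, 49), -1)) = Mul(-66, Pow(166, -1)) = Mul(-66, Rational(1, 166)) = Rational(-33, 83) ≈ -0.39759)
Add(K, Mul(-1, Function('O')(6, -22))) = Add(Rational(-33, 83), Mul(-1, Add(39, Mul(-39, 6, -22)))) = Add(Rational(-33, 83), Mul(-1, Add(39, 5148))) = Add(Rational(-33, 83), Mul(-1, 5187)) = Add(Rational(-33, 83), -5187) = Rational(-430554, 83)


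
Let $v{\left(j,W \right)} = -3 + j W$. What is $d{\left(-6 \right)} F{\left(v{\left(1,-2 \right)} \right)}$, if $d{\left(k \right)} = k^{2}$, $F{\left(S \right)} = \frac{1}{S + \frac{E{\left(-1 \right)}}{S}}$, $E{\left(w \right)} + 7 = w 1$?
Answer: $- \frac{180}{17} \approx -10.588$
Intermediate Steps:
$E{\left(w \right)} = -7 + w$ ($E{\left(w \right)} = -7 + w 1 = -7 + w$)
$v{\left(j,W \right)} = -3 + W j$
$F{\left(S \right)} = \frac{1}{S - \frac{8}{S}}$ ($F{\left(S \right)} = \frac{1}{S + \frac{-7 - 1}{S}} = \frac{1}{S - \frac{8}{S}}$)
$d{\left(-6 \right)} F{\left(v{\left(1,-2 \right)} \right)} = \left(-6\right)^{2} \frac{-3 - 2}{-8 + \left(-3 - 2\right)^{2}} = 36 \frac{-3 - 2}{-8 + \left(-3 - 2\right)^{2}} = 36 \left(- \frac{5}{-8 + \left(-5\right)^{2}}\right) = 36 \left(- \frac{5}{-8 + 25}\right) = 36 \left(- \frac{5}{17}\right) = - \frac{180}{17}$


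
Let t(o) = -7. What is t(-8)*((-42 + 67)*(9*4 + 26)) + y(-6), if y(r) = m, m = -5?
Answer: -10855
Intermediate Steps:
y(r) = -5
t(-8)*((-42 + 67)*(9*4 + 26)) + y(-6) = -7*(-42 + 67)*(9*4 + 26) - 5 = -175*(36 + 26) - 5 = -175*62 - 5 = -7*1550 - 5 = -10850 - 5 = -10855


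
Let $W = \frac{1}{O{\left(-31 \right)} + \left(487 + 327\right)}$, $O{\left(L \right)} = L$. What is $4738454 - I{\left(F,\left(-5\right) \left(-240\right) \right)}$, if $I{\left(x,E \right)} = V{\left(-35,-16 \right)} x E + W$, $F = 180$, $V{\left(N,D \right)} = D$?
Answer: $\frac{6416257481}{783} \approx 8.1945 \cdot 10^{6}$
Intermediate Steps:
$W = \frac{1}{783}$ ($W = \frac{1}{-31 + \left(487 + 327\right)} = \frac{1}{-31 + 814} = \frac{1}{783} \approx 0.0012771$)
$I{\left(x,E \right)} = \frac{1}{783} - 16 E x$ ($I{\left(x,E \right)} = - 16 x E + \frac{1}{783} = - 16 E x + \frac{1}{783} = \frac{1}{783} - 16 E x$)
$4738454 - I{\left(F,\left(-5\right) \left(-240\right) \right)} = 4738454 - \left(\frac{1}{783} - 16 \left(\left(-5\right) \left(-240\right)\right) 180\right) = 4738454 - \left(\frac{1}{783} - 19200 \cdot 180\right) = 4738454 - \left(\frac{1}{783} - 3456000\right) = 4738454 - - \frac{2706047999}{783} = 4738454 + \frac{2706047999}{783} = \frac{6416257481}{783}$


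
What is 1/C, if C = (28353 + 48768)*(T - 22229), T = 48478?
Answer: 1/2024349129 ≈ 4.9399e-10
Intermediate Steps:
C = 2024349129 (C = (28353 + 48768)*(48478 - 22229) = 77121*26249 = 2024349129)
1/C = 1/2024349129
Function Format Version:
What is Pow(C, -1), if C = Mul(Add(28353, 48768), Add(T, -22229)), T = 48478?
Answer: Rational(1, 2024349129) ≈ 4.9399e-10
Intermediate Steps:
C = 2024349129 (C = Mul(Add(28353, 48768), Add(48478, -22229)) = Mul(77121, 26249) = 2024349129)
Pow(C, -1) = Pow(2024349129, -1) = Rational(1, 2024349129)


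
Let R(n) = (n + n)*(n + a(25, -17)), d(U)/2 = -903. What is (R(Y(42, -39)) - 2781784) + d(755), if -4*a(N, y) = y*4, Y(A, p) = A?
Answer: -2778634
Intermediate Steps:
d(U) = -1806 (d(U) = 2*(-903) = -1806)
a(N, y) = -y (a(N, y) = -y*4/4 = -y)
R(n) = 2*n*(17 + n) (R(n) = (n + n)*(n - 1*(-17)) = (2*n)*(n + 17) = (2*n)*(17 + n) = 2*n*(17 + n))
(R(Y(42, -39)) - 2781784) + d(755) = (2*42*(17 + 42) - 2781784) - 1806 = (2*42*59 - 2781784) - 1806 = (4956 - 2781784) - 1806 = -2776828 - 1806 = -2778634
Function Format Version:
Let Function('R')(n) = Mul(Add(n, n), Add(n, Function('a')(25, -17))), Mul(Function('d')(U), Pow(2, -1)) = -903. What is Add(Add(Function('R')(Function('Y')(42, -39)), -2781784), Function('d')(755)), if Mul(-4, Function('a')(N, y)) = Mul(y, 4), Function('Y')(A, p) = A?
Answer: -2778634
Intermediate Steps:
Function('d')(U) = -1806 (Function('d')(U) = Mul(2, -903) = -1806)
Function('a')(N, y) = Mul(-1, y) (Function('a')(N, y) = Mul(Rational(-1, 4), Mul(y, 4)) = Mul(Rational(-1, 4), Mul(4, y)) = Mul(-1, y))
Function('R')(n) = Mul(2, n, Add(17, n)) (Function('R')(n) = Mul(Add(n, n), Add(n, Mul(-1, -17))) = Mul(Mul(2, n), Add(n, 17)) = Mul(Mul(2, n), Add(17, n)) = Mul(2, n, Add(17, n)))
Add(Add(Function('R')(Function('Y')(42, -39)), -2781784), Function('d')(755)) = Add(Add(Mul(2, 42, Add(17, 42)), -2781784), -1806) = Add(Add(Mul(2, 42, 59), -2781784), -1806) = Add(Add(4956, -2781784), -1806) = Add(-2776828, -1806) = -2778634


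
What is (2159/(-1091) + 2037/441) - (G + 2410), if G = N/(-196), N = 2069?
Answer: -1537568779/641508 ≈ -2396.8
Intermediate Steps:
G = -2069/196 (G = 2069/(-196) = 2069*(-1/196) = -2069/196 ≈ -10.556)
(2159/(-1091) + 2037/441) - (G + 2410) = (2159/(-1091) + 2037/441) - (-2069/196 + 2410) = (2159*(-1/1091) + 2037*(1/441)) - 1*470291/196 = (-2159/1091 + 97/21) - 470291/196 = 60488/22911 - 470291/196 = -1537568779/641508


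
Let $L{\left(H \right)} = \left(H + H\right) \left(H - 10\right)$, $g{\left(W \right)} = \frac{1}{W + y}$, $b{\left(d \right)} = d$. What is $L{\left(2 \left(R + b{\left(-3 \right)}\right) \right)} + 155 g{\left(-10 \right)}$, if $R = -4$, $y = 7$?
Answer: $\frac{1861}{3} \approx 620.33$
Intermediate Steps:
$g{\left(W \right)} = \frac{1}{7 + W}$ ($g{\left(W \right)} = \frac{1}{W + 7} = \frac{1}{7 + W}$)
$L{\left(H \right)} = 2 H \left(-10 + H\right)$
$L{\left(2 \left(R + b{\left(-3 \right)}\right) \right)} + 155 g{\left(-10 \right)} = 2 \cdot 2 \left(-4 - 3\right) \left(-10 + 2 \left(-4 - 3\right)\right) + \frac{155}{7 - 10} = 2 \cdot 2 \left(-7\right) \left(-10 + 2 \left(-7\right)\right) + \frac{155}{-3} = 2 \left(-14\right) \left(-10 - 14\right) + 155 \left(- \frac{1}{3}\right) = 2 \left(-14\right) \left(-24\right) - \frac{155}{3} = 672 - \frac{155}{3} = \frac{1861}{3}$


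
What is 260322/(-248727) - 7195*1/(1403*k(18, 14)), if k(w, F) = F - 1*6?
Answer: -1570481631/930570616 ≈ -1.6877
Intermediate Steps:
k(w, F) = -6 + F (k(w, F) = F - 6 = -6 + F)
260322/(-248727) - 7195*1/(1403*k(18, 14)) = 260322/(-248727) - 7195*1/(1403*(-6 + 14)) = 260322*(-1/248727) - 7195/(1403*8) = -86774/82909 - 7195/11224 = -1570481631/930570616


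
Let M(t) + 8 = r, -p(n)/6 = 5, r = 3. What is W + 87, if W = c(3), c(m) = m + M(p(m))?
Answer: 85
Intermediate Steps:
p(n) = -30 (p(n) = -6*5 = -30)
M(t) = -5 (M(t) = -8 + 3 = -5)
c(m) = -5 + m (c(m) = m - 5 = -5 + m)
W = -2 (W = -5 + 3 = -2)
W + 87 = -2 + 87 = 85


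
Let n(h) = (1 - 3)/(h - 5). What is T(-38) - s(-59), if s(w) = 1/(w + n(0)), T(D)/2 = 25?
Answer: 14655/293 ≈ 50.017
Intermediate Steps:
T(D) = 50 (T(D) = 2*25 = 50)
n(h) = -2/(-5 + h)
s(w) = 1/(⅖ + w) (s(w) = 1/(w - 2/(-5 + 0)) = 1/(w - 2/(-5)) = 1/(w - 2*(-⅕)) = 1/(w + ⅖) = 1/(⅖ + w))
T(-38) - s(-59) = 50 - 5/(2 + 5*(-59)) = 50 - 5/(2 - 295) = 50 - 5/(-293) = 50 - 5*(-1)/293 = 50 - 1*(-5/293) = 50 + 5/293 = 14655/293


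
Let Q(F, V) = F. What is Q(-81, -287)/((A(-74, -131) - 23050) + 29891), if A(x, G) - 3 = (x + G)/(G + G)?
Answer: -21222/1793333 ≈ -0.011834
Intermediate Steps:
A(x, G) = 3 + (G + x)/(2*G) (A(x, G) = 3 + (x + G)/(G + G) = 3 + (G + x)/((2*G)) = 3 + (G + x)*(1/(2*G)) = 3 + (G + x)/(2*G))
Q(-81, -287)/((A(-74, -131) - 23050) + 29891) = -81/(((½)*(-74 + 7*(-131))/(-131) - 23050) + 29891) = -81/(((½)*(-1/131)*(-74 - 917) - 23050) + 29891) = -81/(((½)*(-1/131)*(-991) - 23050) + 29891) = -81/((991/262 - 23050) + 29891) = -81/(-6038109/262 + 29891) = -81/1793333/262 = -81*262/1793333 = -21222/1793333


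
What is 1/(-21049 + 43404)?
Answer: 1/22355 ≈ 4.4733e-5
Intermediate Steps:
1/(-21049 + 43404) = 1/22355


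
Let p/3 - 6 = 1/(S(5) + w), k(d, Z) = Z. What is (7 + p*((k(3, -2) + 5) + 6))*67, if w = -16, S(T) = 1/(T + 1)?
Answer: 1064831/95 ≈ 11209.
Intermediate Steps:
S(T) = 1/(1 + T)
p = 1692/95 (p = 18 + 3/(1/(1 + 5) - 16) = 18 + 3/(1/6 - 16) = 18 + 3/(-95/6) = 18 + 3*(-6/95) = 18 - 18/95 = 1692/95 ≈ 17.811)
(7 + p*((k(3, -2) + 5) + 6))*67 = (7 + 1692*((-2 + 5) + 6)/95)*67 = (7 + 1692*(3 + 6)/95)*67 = (7 + (1692/95)*9)*67 = (7 + 15228/95)*67 = (15893/95)*67 = 1064831/95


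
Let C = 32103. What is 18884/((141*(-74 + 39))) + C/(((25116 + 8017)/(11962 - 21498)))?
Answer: -1511398000052/163511355 ≈ -9243.4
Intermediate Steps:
18884/((141*(-74 + 39))) + C/(((25116 + 8017)/(11962 - 21498))) = 18884/((141*(-74 + 39))) + 32103/(((25116 + 8017)/(11962 - 21498))) = 18884/((141*(-35))) + 32103/((33133/(-9536))) = 18884/(-4935) + 32103/((33133*(-1/9536))) = 18884*(-1/4935) + 32103/(-33133/9536) = -18884/4935 + 32103*(-9536/33133) = -18884/4935 - 306134208/33133 = -1511398000052/163511355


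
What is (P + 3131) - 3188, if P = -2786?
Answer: -2843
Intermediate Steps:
(P + 3131) - 3188 = (-2786 + 3131) - 3188 = 345 - 3188 = -2843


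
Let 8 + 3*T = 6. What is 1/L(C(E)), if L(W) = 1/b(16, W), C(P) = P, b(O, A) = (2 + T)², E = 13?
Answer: 16/9 ≈ 1.7778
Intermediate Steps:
T = -⅔ (T = -8/3 + (⅓)*6 = -8/3 + 2 = -⅔ ≈ -0.66667)
b(O, A) = 16/9 (b(O, A) = (2 - ⅔)² = (4/3)² = 16/9)
L(W) = 9/16 (L(W) = 1/(16/9) = 9/16)
1/L(C(E)) = 1/(9/16) = 16/9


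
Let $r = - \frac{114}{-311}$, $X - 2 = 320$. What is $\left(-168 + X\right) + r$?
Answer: $\frac{48008}{311} \approx 154.37$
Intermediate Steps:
$X = 322$ ($X = 2 + 320 = 322$)
$r = \frac{114}{311}$ ($r = \left(-114\right) \left(- \frac{1}{311}\right) = \frac{114}{311} \approx 0.36656$)
$\left(-168 + X\right) + r = \left(-168 + 322\right) + \frac{114}{311} = 154 + \frac{114}{311} = \frac{48008}{311}$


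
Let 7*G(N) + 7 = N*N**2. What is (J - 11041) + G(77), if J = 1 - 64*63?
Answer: 50146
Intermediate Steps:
G(N) = -1 + N**3/7 (G(N) = -1 + (N*N**2)/7 = -1 + N**3/7)
J = -4031 (J = 1 - 4032 = -4031)
(J - 11041) + G(77) = (-4031 - 11041) + (-1 + (1/7)*77**3) = -15072 + (-1 + (1/7)*456533) = -15072 + (-1 + 65219) = -15072 + 65218 = 50146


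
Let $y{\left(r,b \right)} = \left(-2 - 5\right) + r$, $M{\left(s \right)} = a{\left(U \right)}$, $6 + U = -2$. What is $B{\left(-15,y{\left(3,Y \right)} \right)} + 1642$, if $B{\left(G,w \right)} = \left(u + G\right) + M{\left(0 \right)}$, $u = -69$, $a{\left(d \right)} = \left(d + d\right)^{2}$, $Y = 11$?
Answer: $1814$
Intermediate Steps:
$U = -8$ ($U = -6 - 2 = -8$)
$a{\left(d \right)} = 4 d^{2}$ ($a{\left(d \right)} = \left(2 d\right)^{2} = 4 d^{2}$)
$M{\left(s \right)} = 256$ ($M{\left(s \right)} = 4 \left(-8\right)^{2} = 4 \cdot 64 = 256$)
$y{\left(r,b \right)} = -7 + r$
$B{\left(G,w \right)} = 187 + G$ ($B{\left(G,w \right)} = \left(-69 + G\right) + 256 = 187 + G$)
$B{\left(-15,y{\left(3,Y \right)} \right)} + 1642 = \left(187 - 15\right) + 1642 = 172 + 1642 = 1814$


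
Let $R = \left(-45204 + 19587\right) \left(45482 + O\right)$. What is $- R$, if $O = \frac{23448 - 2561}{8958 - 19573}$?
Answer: $\frac{12367133000031}{10615} \approx 1.1651 \cdot 10^{9}$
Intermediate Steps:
$O = - \frac{20887}{10615}$ ($O = \frac{20887}{-10615} = 20887 \left(- \frac{1}{10615}\right) = - \frac{20887}{10615} \approx -1.9677$)
$R = - \frac{12367133000031}{10615}$ ($R = \left(-45204 + 19587\right) \left(45482 - \frac{20887}{10615}\right) = \left(-25617\right) \frac{482770543}{10615} = - \frac{12367133000031}{10615} \approx -1.1651 \cdot 10^{9}$)
$- R = \left(-1\right) \left(- \frac{12367133000031}{10615}\right) = \frac{12367133000031}{10615}$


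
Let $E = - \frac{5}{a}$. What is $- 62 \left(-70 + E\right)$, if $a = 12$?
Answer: $\frac{26195}{6} \approx 4365.8$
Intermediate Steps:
$E = - \frac{5}{12} \approx -0.41667$
$- 62 \left(-70 + E\right) = - 62 \left(-70 - \frac{5}{12}\right) = \left(-62\right) \left(- \frac{845}{12}\right) = \frac{26195}{6}$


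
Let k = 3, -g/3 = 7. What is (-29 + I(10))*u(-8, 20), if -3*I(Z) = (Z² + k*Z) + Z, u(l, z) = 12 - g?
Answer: -2497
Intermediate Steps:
g = -21 (g = -3*7 = -21)
u(l, z) = 33 (u(l, z) = 12 - 1*(-21) = 12 + 21 = 33)
I(Z) = -4*Z/3 - Z²/3 (I(Z) = -((Z² + 3*Z) + Z)/3 = -(Z² + 4*Z)/3 = -4*Z/3 - Z²/3)
(-29 + I(10))*u(-8, 20) = (-29 - ⅓*10*(4 + 10))*33 = (-29 - ⅓*10*14)*33 = (-29 - 140/3)*33 = -227/3*33 = -2497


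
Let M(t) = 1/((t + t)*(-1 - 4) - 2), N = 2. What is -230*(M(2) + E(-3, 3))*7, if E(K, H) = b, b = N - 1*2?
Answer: 805/11 ≈ 73.182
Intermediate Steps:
b = 0 (b = 2 - 1*2 = 2 - 2 = 0)
E(K, H) = 0
M(t) = 1/(-2 - 10*t) (M(t) = 1/((2*t)*(-5) - 2) = 1/(-10*t - 2) = 1/(-2 - 10*t))
-230*(M(2) + E(-3, 3))*7 = -230*(-1/(2 + 10*2) + 0)*7 = -230*(-1/(2 + 20) + 0)*7 = -230*(-1/22 + 0)*7 = -(-115)*7/11 = -230*(-7/22) = 805/11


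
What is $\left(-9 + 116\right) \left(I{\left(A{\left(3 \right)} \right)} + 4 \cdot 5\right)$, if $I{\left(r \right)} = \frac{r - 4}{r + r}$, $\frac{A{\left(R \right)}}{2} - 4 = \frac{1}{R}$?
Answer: $\frac{56389}{26} \approx 2168.8$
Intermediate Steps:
$A{\left(R \right)} = 8 + \frac{2}{R}$
$I{\left(r \right)} = \frac{-4 + r}{2 r}$
$\left(-9 + 116\right) \left(I{\left(A{\left(3 \right)} \right)} + 4 \cdot 5\right) = \left(-9 + 116\right) \left(\frac{-4 + \left(8 + \frac{2}{3}\right)}{2 \left(8 + \frac{2}{3}\right)} + 4 \cdot 5\right) = 107 \left(\frac{-4 + \left(8 + 2 \cdot \frac{1}{3}\right)}{2 \left(8 + 2 \cdot \frac{1}{3}\right)} + 20\right) = 107 \left(\frac{-4 + \left(8 + \frac{2}{3}\right)}{2 \left(8 + \frac{2}{3}\right)} + 20\right) = 107 \left(\frac{-4 + \frac{26}{3}}{2 \cdot \frac{26}{3}} + 20\right) = 107 \left(\frac{1}{2} \cdot \frac{3}{26} \cdot \frac{14}{3} + 20\right) = 107 \left(\frac{7}{26} + 20\right) = 107 \cdot \frac{527}{26} = \frac{56389}{26}$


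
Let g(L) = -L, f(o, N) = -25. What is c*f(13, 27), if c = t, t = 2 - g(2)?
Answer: -100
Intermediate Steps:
t = 4 (t = 2 - (-1)*2 = 2 - 1*(-2) = 2 + 2 = 4)
c = 4
c*f(13, 27) = 4*(-25) = -100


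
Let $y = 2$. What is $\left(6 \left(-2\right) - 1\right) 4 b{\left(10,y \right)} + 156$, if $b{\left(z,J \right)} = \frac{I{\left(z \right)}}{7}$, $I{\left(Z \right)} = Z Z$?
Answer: $- \frac{4108}{7} \approx -586.86$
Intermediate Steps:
$I{\left(Z \right)} = Z^{2}$
$b{\left(z,J \right)} = \frac{z^{2}}{7}$
$\left(6 \left(-2\right) - 1\right) 4 b{\left(10,y \right)} + 156 = \left(6 \left(-2\right) - 1\right) 4 \frac{10^{2}}{7} + 156 = \left(-12 - 1\right) 4 \cdot \frac{1}{7} \cdot 100 + 156 = \left(-13\right) 4 \cdot \frac{100}{7} + 156 = \left(-52\right) \frac{100}{7} + 156 = - \frac{5200}{7} + 156 = - \frac{4108}{7}$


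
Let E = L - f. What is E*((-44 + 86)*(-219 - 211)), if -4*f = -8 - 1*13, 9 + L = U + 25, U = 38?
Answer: -880425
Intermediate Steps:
L = 54 (L = -9 + (38 + 25) = -9 + 63 = 54)
f = 21/4 (f = -(-8 - 1*13)/4 = -(-8 - 13)/4 = -¼*(-21) = 21/4 ≈ 5.2500)
E = 195/4 (E = 54 - 1*21/4 = 54 - 21/4 = 195/4 ≈ 48.750)
E*((-44 + 86)*(-219 - 211)) = 195*((-44 + 86)*(-219 - 211))/4 = 195*(42*(-430))/4 = (195/4)*(-18060) = -880425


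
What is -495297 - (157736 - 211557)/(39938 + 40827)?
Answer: -40002608384/80765 ≈ -4.9530e+5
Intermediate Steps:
-495297 - (157736 - 211557)/(39938 + 40827) = -495297 - (-53821)/80765 = -495297 - 1*(-53821/80765) = -495297 + 53821/80765 = -40002608384/80765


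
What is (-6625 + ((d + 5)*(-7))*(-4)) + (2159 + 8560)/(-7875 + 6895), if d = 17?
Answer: -5899539/980 ≈ -6019.9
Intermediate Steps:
(-6625 + ((d + 5)*(-7))*(-4)) + (2159 + 8560)/(-7875 + 6895) = (-6625 + ((17 + 5)*(-7))*(-4)) + (2159 + 8560)/(-7875 + 6895) = (-6625 + (22*(-7))*(-4)) + 10719/(-980) = (-6625 - 154*(-4)) + 10719*(-1/980) = (-6625 + 616) - 10719/980 = -6009 - 10719/980 = -5899539/980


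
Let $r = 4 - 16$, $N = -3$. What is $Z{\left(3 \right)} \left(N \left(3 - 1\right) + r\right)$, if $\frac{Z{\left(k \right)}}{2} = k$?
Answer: $-108$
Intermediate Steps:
$Z{\left(k \right)} = 2 k$
$r = -12$ ($r = 4 - 16 = -12$)
$Z{\left(3 \right)} \left(N \left(3 - 1\right) + r\right) = 2 \cdot 3 \left(- 3 \left(3 - 1\right) - 12\right) = 6 \left(\left(-3\right) 2 - 12\right) = 6 \left(-6 - 12\right) = 6 \left(-18\right) = -108$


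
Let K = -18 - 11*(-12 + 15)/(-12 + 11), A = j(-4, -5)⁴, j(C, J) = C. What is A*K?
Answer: 3840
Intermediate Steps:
A = 256 (A = (-4)⁴ = 256)
K = 15 (K = -18 - 33/(-1) = -18 - 33*(-1) = -18 - 11*(-3) = -18 + 33 = 15)
A*K = 256*15 = 3840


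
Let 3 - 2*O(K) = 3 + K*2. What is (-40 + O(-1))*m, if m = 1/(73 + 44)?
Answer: -⅓ ≈ -0.33333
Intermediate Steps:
O(K) = -K (O(K) = 3/2 - (3 + K*2)/2 = 3/2 - (3 + 2*K)/2 = 3/2 + (-3/2 - K) = -K)
m = 1/117 ≈ 0.0085470
(-40 + O(-1))*m = (-40 - 1*(-1))*(1/117) = (-40 + 1)*(1/117) = -39*1/117 = -⅓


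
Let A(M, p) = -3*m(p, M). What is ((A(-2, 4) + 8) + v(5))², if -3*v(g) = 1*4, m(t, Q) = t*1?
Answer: 256/9 ≈ 28.444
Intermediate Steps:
m(t, Q) = t
v(g) = -4/3
A(M, p) = -3*p
((A(-2, 4) + 8) + v(5))² = ((-3*4 + 8) - 4/3)² = ((-12 + 8) - 4/3)² = (-4 - 4/3)² = (-16/3)² = 256/9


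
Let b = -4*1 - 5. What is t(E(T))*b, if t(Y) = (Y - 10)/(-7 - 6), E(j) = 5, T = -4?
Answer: -45/13 ≈ -3.4615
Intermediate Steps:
t(Y) = 10/13 - Y/13 (t(Y) = (-10 + Y)/(-13) = (-10 + Y)*(-1/13) = 10/13 - Y/13)
b = -9 (b = -4 - 5 = -9)
t(E(T))*b = (10/13 - 1/13*5)*(-9) = (10/13 - 5/13)*(-9) = (5/13)*(-9) = -45/13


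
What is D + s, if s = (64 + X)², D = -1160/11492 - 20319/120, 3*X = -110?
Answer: 597488219/1034280 ≈ 577.69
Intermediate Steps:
X = -110/3 (X = (⅓)*(-110) = -110/3 ≈ -36.667)
D = -19470429/114920 (D = -1160*1/11492 - 20319*1/120 = -290/2873 - 6773/40 = -19470429/114920 ≈ -169.43)
s = 6724/9 (s = (64 - 110/3)² = (82/3)² = 6724/9 ≈ 747.11)
D + s = -19470429/114920 + 6724/9 = 597488219/1034280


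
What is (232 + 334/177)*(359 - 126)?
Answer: 9645734/177 ≈ 54496.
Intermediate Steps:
(232 + 334/177)*(359 - 126) = (232 + 334*(1/177))*233 = (232 + 334/177)*233 = (41398/177)*233 = 9645734/177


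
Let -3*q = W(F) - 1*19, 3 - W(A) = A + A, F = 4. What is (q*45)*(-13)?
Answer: -4680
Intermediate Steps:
W(A) = 3 - 2*A (W(A) = 3 - (A + A) = 3 - 2*A)
q = 8 (q = -((3 - 2*4) - 1*19)/3 = -((3 - 8) - 19)/3 = -(-5 - 19)/3 = -⅓*(-24) = 8)
(q*45)*(-13) = (8*45)*(-13) = 360*(-13) = -4680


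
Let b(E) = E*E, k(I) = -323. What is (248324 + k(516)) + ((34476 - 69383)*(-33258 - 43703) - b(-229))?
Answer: 2686673187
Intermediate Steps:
b(E) = E²
(248324 + k(516)) + ((34476 - 69383)*(-33258 - 43703) - b(-229)) = (248324 - 323) + ((34476 - 69383)*(-33258 - 43703) - 1*(-229)²) = 248001 + (-34907*(-76961) - 1*52441) = 248001 + (2686477627 - 52441) = 248001 + 2686425186 = 2686673187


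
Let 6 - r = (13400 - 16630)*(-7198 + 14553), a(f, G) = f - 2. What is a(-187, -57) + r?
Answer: 23756467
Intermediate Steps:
a(f, G) = -2 + f
r = 23756656 (r = 6 - (13400 - 16630)*(-7198 + 14553) = 6 - (-3230)*7355 = 6 - 1*(-23756650) = 6 + 23756650 = 23756656)
a(-187, -57) + r = (-2 - 187) + 23756656 = -189 + 23756656 = 23756467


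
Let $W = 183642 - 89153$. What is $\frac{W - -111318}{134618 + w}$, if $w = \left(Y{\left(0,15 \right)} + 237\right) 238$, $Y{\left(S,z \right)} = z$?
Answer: $\frac{205807}{194594} \approx 1.0576$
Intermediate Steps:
$w = 59976$ ($w = \left(15 + 237\right) 238 = 252 \cdot 238 = 59976$)
$W = 94489$ ($W = 183642 - 89153 = 94489$)
$\frac{W - -111318}{134618 + w} = \frac{94489 - -111318}{134618 + 59976} = \frac{94489 + 111318}{194594} = 205807 \cdot \frac{1}{194594} = \frac{205807}{194594}$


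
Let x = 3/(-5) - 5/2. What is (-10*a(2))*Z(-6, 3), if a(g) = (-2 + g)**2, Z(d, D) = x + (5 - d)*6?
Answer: 0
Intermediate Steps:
x = -31/10 (x = 3*(-1/5) - 5*1/2 = -3/5 - 5/2 = -31/10 ≈ -3.1000)
Z(d, D) = 269/10 - 6*d (Z(d, D) = -31/10 + (5 - d)*6 = -31/10 + (30 - 6*d) = 269/10 - 6*d)
(-10*a(2))*Z(-6, 3) = (-10*(-2 + 2)**2)*(269/10 - 6*(-6)) = (-10*0**2)*(269/10 + 36) = -10*0*(629/10) = 0*(629/10) = 0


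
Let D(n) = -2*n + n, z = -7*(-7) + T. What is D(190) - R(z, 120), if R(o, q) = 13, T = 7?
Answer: -203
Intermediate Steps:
z = 56 (z = -7*(-7) + 7 = 49 + 7 = 56)
D(n) = -n
D(190) - R(z, 120) = -1*190 - 1*13 = -190 - 13 = -203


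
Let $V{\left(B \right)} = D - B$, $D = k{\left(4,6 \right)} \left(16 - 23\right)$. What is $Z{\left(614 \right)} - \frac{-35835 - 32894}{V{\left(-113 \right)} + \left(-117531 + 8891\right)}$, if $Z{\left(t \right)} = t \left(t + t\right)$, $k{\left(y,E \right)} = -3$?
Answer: $\frac{81812587223}{108506} \approx 7.5399 \cdot 10^{5}$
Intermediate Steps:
$Z{\left(t \right)} = 2 t^{2}$ ($Z{\left(t \right)} = t 2 t = 2 t^{2}$)
$D = 21$ ($D = - 3 \left(16 - 23\right) = \left(-3\right) \left(-7\right) = 21$)
$V{\left(B \right)} = 21 - B$
$Z{\left(614 \right)} - \frac{-35835 - 32894}{V{\left(-113 \right)} + \left(-117531 + 8891\right)} = 2 \cdot 614^{2} - \frac{-35835 - 32894}{\left(21 - -113\right) + \left(-117531 + 8891\right)} = 2 \cdot 376996 - - \frac{68729}{\left(21 + 113\right) - 108640} = 753992 - - \frac{68729}{134 - 108640} = 753992 - - \frac{68729}{-108506} = 753992 - \left(-68729\right) \left(- \frac{1}{108506}\right) = 753992 - \frac{68729}{108506} = \frac{81812587223}{108506}$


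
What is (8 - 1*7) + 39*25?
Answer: 976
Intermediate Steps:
(8 - 1*7) + 39*25 = (8 - 7) + 975 = 1 + 975 = 976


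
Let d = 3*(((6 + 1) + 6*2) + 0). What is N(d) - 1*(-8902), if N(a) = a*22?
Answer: 10156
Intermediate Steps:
d = 57 (d = 3*((7 + 12) + 0) = 3*(19 + 0) = 3*19 = 57)
N(a) = 22*a
N(d) - 1*(-8902) = 22*57 - 1*(-8902) = 1254 + 8902 = 10156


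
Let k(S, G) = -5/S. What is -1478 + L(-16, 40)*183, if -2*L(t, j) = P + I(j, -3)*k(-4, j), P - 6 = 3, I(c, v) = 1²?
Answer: -19327/8 ≈ -2415.9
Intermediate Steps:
I(c, v) = 1
P = 9 (P = 6 + 3 = 9)
L(t, j) = -41/8 (L(t, j) = -(9 + 1*(-5/(-4)))/2 = -(9 + 1*(-5*(-¼)))/2 = -(9 + 1*(5/4))/2 = -(9 + 5/4)/2 = -½*41/4 = -41/8)
-1478 + L(-16, 40)*183 = -1478 - 41/8*183 = -1478 - 7503/8 = -19327/8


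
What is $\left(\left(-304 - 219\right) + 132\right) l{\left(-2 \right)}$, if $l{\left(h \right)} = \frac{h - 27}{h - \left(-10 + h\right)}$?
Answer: $\frac{11339}{10} \approx 1133.9$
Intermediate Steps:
$l{\left(h \right)} = - \frac{27}{10} + \frac{h}{10}$ ($l{\left(h \right)} = \frac{-27 + h}{10} = \left(-27 + h\right) \frac{1}{10} = - \frac{27}{10} + \frac{h}{10}$)
$\left(\left(-304 - 219\right) + 132\right) l{\left(-2 \right)} = \left(\left(-304 - 219\right) + 132\right) \left(- \frac{27}{10} + \frac{1}{10} \left(-2\right)\right) = \left(-523 + 132\right) \left(- \frac{27}{10} - \frac{1}{5}\right) = \left(-391\right) \left(- \frac{29}{10}\right) = \frac{11339}{10}$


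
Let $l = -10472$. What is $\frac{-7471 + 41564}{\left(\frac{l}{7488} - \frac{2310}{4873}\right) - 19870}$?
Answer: $- \frac{14136594264}{8239832207} \approx -1.7156$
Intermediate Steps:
$\frac{-7471 + 41564}{\left(\frac{l}{7488} - \frac{2310}{4873}\right) - 19870} = \frac{-7471 + 41564}{\left(- \frac{10472}{7488} - \frac{2310}{4873}\right) - 19870} = \frac{34093}{\left(\left(-10472\right) \frac{1}{7488} - \frac{210}{443}\right) - 19870} = \frac{34093}{\left(- \frac{1309}{936} - \frac{210}{443}\right) - 19870} = \frac{34093}{- \frac{776447}{414648} - 19870} = \frac{34093}{- \frac{8239832207}{414648}} = 34093 \left(- \frac{414648}{8239832207}\right) = - \frac{14136594264}{8239832207}$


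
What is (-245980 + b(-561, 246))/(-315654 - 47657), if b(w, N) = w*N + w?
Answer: 384547/363311 ≈ 1.0585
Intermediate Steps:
b(w, N) = w + N*w (b(w, N) = N*w + w = w + N*w)
(-245980 + b(-561, 246))/(-315654 - 47657) = (-245980 - 561*(1 + 246))/(-315654 - 47657) = (-245980 - 561*247)/(-363311) = (-245980 - 138567)*(-1/363311) = -384547*(-1/363311) = 384547/363311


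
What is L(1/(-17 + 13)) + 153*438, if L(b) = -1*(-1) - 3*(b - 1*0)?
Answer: 268063/4 ≈ 67016.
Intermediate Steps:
L(b) = 1 - 3*b (L(b) = 1 - 3*(b + 0) = 1 - 3*b)
L(1/(-17 + 13)) + 153*438 = (1 - 3/(-17 + 13)) + 153*438 = (1 - 3/(-4)) + 67014 = (1 - 3*(-¼)) + 67014 = (1 + ¾) + 67014 = 7/4 + 67014 = 268063/4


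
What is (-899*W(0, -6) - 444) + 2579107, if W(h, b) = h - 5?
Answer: 2583158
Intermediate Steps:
W(h, b) = -5 + h
(-899*W(0, -6) - 444) + 2579107 = (-899*(-5 + 0) - 444) + 2579107 = (-899*(-5) - 444) + 2579107 = (4495 - 444) + 2579107 = 4051 + 2579107 = 2583158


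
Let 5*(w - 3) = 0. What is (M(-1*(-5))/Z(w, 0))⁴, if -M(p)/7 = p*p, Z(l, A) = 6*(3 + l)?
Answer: 937890625/1679616 ≈ 558.40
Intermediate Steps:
w = 3 (w = 3 + (⅕)*0 = 3 + 0 = 3)
Z(l, A) = 18 + 6*l
M(p) = -7*p² (M(p) = -7*p*p = -7*p²)
(M(-1*(-5))/Z(w, 0))⁴ = ((-7*(-1*(-5))²)/(18 + 6*3))⁴ = ((-7*5²)/(18 + 18))⁴ = (-7*25/36)⁴ = (-175*1/36)⁴ = (-175/36)⁴ = 937890625/1679616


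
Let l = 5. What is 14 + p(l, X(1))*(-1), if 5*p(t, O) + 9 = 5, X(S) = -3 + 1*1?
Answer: 74/5 ≈ 14.800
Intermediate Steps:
X(S) = -2 (X(S) = -3 + 1 = -2)
p(t, O) = -⅘ (p(t, O) = -9/5 + (⅕)*5 = -9/5 + 1 = -⅘)
14 + p(l, X(1))*(-1) = 14 - ⅘*(-1) = 14 + ⅘ = 74/5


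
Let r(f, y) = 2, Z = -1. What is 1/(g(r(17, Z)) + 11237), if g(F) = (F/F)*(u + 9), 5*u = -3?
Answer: 5/56227 ≈ 8.8925e-5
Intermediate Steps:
u = -⅗ (u = (⅕)*(-3) = -⅗ ≈ -0.60000)
g(F) = 42/5 (g(F) = (F/F)*(-⅗ + 9) = 1*(42/5) = 42/5)
1/(g(r(17, Z)) + 11237) = 1/(42/5 + 11237) = 1/(56227/5) = 5/56227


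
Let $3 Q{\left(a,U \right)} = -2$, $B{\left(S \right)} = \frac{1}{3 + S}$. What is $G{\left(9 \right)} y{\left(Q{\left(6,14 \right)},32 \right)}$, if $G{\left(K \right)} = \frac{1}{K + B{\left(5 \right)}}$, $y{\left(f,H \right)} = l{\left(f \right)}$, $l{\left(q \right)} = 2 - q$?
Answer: $\frac{64}{219} \approx 0.29224$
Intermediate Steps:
$Q{\left(a,U \right)} = - \frac{2}{3}$ ($Q{\left(a,U \right)} = \frac{1}{3} \left(-2\right) = - \frac{2}{3}$)
$y{\left(f,H \right)} = 2 - f$
$G{\left(K \right)} = \frac{1}{\frac{1}{8} + K}$ ($G{\left(K \right)} = \frac{1}{K + \frac{1}{3 + 5}} = \frac{1}{K + \frac{1}{8}} = \frac{1}{\frac{1}{8} + K}$)
$G{\left(9 \right)} y{\left(Q{\left(6,14 \right)},32 \right)} = \frac{8}{1 + 8 \cdot 9} \left(2 - - \frac{2}{3}\right) = \frac{8}{1 + 72} \left(2 + \frac{2}{3}\right) = \frac{8}{73} \cdot \frac{8}{3} = \frac{64}{219}$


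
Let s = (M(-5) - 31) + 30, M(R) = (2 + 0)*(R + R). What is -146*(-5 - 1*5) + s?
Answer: 1439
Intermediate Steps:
M(R) = 4*R (M(R) = 2*(2*R) = 4*R)
s = -21 (s = (4*(-5) - 31) + 30 = (-20 - 31) + 30 = -51 + 30 = -21)
-146*(-5 - 1*5) + s = -146*(-5 - 1*5) - 21 = -146*(-5 - 5) - 21 = -146*(-10) - 21 = 1460 - 21 = 1439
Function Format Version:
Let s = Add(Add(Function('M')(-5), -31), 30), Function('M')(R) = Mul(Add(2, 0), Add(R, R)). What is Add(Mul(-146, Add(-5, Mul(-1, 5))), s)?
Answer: 1439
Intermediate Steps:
Function('M')(R) = Mul(4, R) (Function('M')(R) = Mul(2, Mul(2, R)) = Mul(4, R))
s = -21 (s = Add(Add(Mul(4, -5), -31), 30) = Add(Add(-20, -31), 30) = Add(-51, 30) = -21)
Add(Mul(-146, Add(-5, Mul(-1, 5))), s) = Add(Mul(-146, Add(-5, Mul(-1, 5))), -21) = Add(Mul(-146, Add(-5, -5)), -21) = Add(Mul(-146, -10), -21) = Add(1460, -21) = 1439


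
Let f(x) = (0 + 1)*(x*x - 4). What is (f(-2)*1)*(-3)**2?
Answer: 0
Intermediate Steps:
f(x) = -4 + x**2 (f(x) = 1*(x**2 - 4) = 1*(-4 + x**2) = -4 + x**2)
(f(-2)*1)*(-3)**2 = ((-4 + (-2)**2)*1)*(-3)**2 = ((-4 + 4)*1)*9 = (0*1)*9 = 0*9 = 0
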